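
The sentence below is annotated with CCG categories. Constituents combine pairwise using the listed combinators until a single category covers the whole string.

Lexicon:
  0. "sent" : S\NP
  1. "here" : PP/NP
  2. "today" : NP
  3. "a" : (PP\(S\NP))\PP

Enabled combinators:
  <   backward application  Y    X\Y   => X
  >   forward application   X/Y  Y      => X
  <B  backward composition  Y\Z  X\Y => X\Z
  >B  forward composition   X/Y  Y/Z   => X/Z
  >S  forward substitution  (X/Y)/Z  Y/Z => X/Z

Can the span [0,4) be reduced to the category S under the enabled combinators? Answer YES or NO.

NO

S\NP PP/NP NP (PP\(S\NP))\PP
CKY chart[0,4] = {PP}; S ∉ chart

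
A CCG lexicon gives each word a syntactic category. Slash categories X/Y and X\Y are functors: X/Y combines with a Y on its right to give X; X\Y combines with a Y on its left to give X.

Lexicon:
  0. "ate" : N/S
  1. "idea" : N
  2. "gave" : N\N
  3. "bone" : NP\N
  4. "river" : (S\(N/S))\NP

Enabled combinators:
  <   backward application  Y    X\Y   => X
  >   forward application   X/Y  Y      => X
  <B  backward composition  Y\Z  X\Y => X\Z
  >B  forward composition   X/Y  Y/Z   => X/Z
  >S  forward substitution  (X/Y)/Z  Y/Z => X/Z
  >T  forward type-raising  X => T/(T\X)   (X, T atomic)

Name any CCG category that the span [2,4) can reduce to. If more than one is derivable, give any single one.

NP\N

[0,5] S   <
  [0,1] "ate" : N/S
  [1,5] S\(N/S)   <
    [1,4] NP   <
      [1,2] "idea" : N
      [2,4] NP\N   <B
        [2,3] "gave" : N\N
        [3,4] "bone" : NP\N
    [4,5] "river" : (S\(N/S))\NP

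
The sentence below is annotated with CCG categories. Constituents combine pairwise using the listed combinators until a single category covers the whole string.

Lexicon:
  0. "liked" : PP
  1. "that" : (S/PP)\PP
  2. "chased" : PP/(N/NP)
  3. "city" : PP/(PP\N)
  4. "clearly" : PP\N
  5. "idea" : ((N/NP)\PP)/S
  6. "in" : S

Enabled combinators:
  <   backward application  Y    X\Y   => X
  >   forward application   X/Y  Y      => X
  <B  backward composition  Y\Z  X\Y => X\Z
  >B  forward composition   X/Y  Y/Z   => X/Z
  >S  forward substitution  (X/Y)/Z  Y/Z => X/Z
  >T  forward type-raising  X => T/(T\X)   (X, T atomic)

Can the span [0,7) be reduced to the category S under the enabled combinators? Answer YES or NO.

YES

[0,7] S   >
  [0,2] S/PP   <
    [0,1] "liked" : PP
    [1,2] "that" : (S/PP)\PP
  [2,7] PP   >
    [2,3] "chased" : PP/(N/NP)
    [3,7] N/NP   <
      [3,5] PP   >
        [3,4] "city" : PP/(PP\N)
        [4,5] "clearly" : PP\N
      [5,7] (N/NP)\PP   >
        [5,6] "idea" : ((N/NP)\PP)/S
        [6,7] "in" : S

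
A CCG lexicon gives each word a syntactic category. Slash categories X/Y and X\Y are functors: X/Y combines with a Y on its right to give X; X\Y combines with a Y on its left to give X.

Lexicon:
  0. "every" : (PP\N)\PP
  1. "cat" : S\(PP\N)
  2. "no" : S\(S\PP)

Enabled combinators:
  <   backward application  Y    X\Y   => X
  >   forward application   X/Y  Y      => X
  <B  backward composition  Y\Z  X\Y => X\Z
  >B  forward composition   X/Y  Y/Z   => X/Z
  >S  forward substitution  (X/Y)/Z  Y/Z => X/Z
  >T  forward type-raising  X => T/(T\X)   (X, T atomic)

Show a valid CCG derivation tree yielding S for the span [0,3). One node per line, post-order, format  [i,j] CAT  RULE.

[0,1] (PP\N)\PP  lex  "every"
[1,2] S\(PP\N)  lex  "cat"
[0,2] S\PP  <B  k=1
[2,3] S\(S\PP)  lex  "no"
[0,3] S  <  k=2

[0,3] S   <
  [0,2] S\PP   <B
    [0,1] "every" : (PP\N)\PP
    [1,2] "cat" : S\(PP\N)
  [2,3] "no" : S\(S\PP)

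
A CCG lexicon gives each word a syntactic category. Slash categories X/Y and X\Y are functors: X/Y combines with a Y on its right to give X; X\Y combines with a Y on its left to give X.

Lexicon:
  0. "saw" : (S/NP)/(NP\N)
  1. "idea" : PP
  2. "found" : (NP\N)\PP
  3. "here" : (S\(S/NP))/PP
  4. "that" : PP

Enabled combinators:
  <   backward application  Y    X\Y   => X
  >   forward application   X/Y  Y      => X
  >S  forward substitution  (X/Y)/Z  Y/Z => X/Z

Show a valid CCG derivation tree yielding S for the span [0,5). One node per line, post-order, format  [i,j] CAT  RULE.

[0,1] (S/NP)/(NP\N)  lex  "saw"
[1,2] PP  lex  "idea"
[2,3] (NP\N)\PP  lex  "found"
[1,3] NP\N  <  k=2
[0,3] S/NP  >  k=1
[3,4] (S\(S/NP))/PP  lex  "here"
[4,5] PP  lex  "that"
[3,5] S\(S/NP)  >  k=4
[0,5] S  <  k=3

[0,5] S   <
  [0,3] S/NP   >
    [0,1] "saw" : (S/NP)/(NP\N)
    [1,3] NP\N   <
      [1,2] "idea" : PP
      [2,3] "found" : (NP\N)\PP
  [3,5] S\(S/NP)   >
    [3,4] "here" : (S\(S/NP))/PP
    [4,5] "that" : PP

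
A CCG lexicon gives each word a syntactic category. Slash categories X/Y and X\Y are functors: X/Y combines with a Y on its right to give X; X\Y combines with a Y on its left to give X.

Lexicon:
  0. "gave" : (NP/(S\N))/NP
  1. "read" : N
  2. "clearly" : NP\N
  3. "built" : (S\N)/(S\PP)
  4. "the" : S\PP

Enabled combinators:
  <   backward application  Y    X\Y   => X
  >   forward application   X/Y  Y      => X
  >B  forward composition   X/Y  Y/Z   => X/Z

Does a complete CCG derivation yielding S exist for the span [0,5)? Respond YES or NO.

NO

(NP/(S\N))/NP N NP\N (S\N)/(S\PP) S\PP
CKY chart[0,5] = {NP}; S ∉ chart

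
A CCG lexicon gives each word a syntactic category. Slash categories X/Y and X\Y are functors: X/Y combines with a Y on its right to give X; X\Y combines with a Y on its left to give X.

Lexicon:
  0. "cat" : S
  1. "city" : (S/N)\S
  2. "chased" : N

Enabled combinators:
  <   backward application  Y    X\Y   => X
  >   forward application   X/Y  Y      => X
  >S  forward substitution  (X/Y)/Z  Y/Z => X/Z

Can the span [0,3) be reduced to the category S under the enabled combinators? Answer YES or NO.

[0,3] S   >
  [0,2] S/N   <
    [0,1] "cat" : S
    [1,2] "city" : (S/N)\S
  [2,3] "chased" : N

YES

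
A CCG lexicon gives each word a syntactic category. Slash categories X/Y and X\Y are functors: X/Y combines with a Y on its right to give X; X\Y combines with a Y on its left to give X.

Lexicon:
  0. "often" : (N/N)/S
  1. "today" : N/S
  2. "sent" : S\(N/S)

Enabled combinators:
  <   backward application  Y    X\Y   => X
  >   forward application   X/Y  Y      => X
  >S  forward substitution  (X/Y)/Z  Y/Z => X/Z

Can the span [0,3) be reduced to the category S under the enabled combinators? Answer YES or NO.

[0,3] S   <
  [0,2] N/S   >S
    [0,1] "often" : (N/N)/S
    [1,2] "today" : N/S
  [2,3] "sent" : S\(N/S)

YES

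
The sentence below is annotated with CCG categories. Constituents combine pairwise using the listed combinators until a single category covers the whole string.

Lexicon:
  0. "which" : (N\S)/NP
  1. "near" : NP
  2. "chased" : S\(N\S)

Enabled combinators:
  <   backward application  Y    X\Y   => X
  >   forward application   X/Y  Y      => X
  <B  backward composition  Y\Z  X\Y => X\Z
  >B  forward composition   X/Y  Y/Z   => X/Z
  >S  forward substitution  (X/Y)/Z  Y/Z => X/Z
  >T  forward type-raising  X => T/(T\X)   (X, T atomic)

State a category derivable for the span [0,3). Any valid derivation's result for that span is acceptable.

S

[0,3] S   <
  [0,2] N\S   >
    [0,1] "which" : (N\S)/NP
    [1,2] "near" : NP
  [2,3] "chased" : S\(N\S)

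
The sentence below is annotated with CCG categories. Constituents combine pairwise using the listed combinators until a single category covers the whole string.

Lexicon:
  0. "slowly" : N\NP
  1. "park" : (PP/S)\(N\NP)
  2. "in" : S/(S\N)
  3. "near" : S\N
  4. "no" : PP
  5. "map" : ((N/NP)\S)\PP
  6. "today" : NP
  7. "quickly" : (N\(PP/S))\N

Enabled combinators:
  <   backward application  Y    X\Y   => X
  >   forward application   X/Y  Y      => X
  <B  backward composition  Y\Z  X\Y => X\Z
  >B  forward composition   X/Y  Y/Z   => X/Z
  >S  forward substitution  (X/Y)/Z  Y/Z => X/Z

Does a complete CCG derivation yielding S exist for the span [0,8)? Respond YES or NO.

N\NP (PP/S)\(N\NP) S/(S\N) S\N PP ((N/NP)\S)\PP NP (N\(PP/S))\N
CKY chart[0,8] = {N}; S ∉ chart

NO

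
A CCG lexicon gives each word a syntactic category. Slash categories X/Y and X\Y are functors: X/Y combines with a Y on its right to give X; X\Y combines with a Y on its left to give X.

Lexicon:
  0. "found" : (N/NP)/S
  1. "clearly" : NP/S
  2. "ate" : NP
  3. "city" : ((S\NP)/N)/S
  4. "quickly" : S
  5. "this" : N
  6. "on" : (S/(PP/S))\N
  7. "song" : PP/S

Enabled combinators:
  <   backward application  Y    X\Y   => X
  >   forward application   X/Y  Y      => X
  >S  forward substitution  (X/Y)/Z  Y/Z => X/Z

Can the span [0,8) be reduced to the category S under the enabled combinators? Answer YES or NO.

YES

[0,8] S   >
  [0,7] S/(PP/S)   <
    [0,6] N   >
      [0,2] N/S   >S
        [0,1] "found" : (N/NP)/S
        [1,2] "clearly" : NP/S
      [2,6] S   <
        [2,3] "ate" : NP
        [3,6] S\NP   >
          [3,5] (S\NP)/N   >
            [3,4] "city" : ((S\NP)/N)/S
            [4,5] "quickly" : S
          [5,6] "this" : N
    [6,7] "on" : (S/(PP/S))\N
  [7,8] "song" : PP/S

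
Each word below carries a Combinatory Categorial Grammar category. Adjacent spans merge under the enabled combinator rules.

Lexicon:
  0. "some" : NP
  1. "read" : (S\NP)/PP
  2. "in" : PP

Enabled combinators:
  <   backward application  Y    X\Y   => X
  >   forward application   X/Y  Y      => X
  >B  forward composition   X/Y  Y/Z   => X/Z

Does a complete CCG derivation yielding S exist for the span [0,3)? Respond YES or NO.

YES

[0,3] S   <
  [0,1] "some" : NP
  [1,3] S\NP   >
    [1,2] "read" : (S\NP)/PP
    [2,3] "in" : PP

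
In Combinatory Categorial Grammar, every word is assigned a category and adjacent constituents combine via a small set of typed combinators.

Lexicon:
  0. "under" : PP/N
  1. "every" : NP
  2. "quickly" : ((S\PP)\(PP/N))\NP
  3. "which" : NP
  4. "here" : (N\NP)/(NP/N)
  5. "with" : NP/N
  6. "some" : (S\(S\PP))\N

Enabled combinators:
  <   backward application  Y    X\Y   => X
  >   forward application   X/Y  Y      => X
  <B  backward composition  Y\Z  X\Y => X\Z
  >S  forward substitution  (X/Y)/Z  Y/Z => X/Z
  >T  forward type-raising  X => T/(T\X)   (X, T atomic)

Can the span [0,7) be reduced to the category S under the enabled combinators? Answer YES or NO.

[0,7] S   <
  [0,3] S\PP   <
    [0,1] "under" : PP/N
    [1,3] (S\PP)\(PP/N)   <
      [1,2] "every" : NP
      [2,3] "quickly" : ((S\PP)\(PP/N))\NP
  [3,7] S\(S\PP)   <
    [3,6] N   >
      [3,4] N/(N\NP)   >T
        [3,4] "which" : NP
      [4,6] N\NP   >
        [4,5] "here" : (N\NP)/(NP/N)
        [5,6] "with" : NP/N
    [6,7] "some" : (S\(S\PP))\N

YES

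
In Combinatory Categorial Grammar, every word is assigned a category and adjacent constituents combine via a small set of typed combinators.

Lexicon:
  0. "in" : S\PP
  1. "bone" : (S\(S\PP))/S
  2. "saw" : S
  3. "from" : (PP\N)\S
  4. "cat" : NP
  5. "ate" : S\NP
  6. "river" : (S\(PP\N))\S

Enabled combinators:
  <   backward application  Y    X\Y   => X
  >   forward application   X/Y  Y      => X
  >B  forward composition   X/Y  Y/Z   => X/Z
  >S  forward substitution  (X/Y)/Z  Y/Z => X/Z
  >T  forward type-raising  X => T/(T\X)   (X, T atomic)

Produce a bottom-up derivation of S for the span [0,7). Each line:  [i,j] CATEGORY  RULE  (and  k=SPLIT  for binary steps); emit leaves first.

[0,1] S\PP  lex  "in"
[1,2] (S\(S\PP))/S  lex  "bone"
[2,3] S  lex  "saw"
[3,4] (PP\N)\S  lex  "from"
[2,4] PP\N  <  k=3
[4,5] NP  lex  "cat"
[4,5] S/(S\NP)  >T
[5,6] S\NP  lex  "ate"
[4,6] S  >  k=5
[6,7] (S\(PP\N))\S  lex  "river"
[4,7] S\(PP\N)  <  k=6
[2,7] S  <  k=4
[1,7] S\(S\PP)  >  k=2
[0,7] S  <  k=1

[0,7] S   <
  [0,1] "in" : S\PP
  [1,7] S\(S\PP)   >
    [1,2] "bone" : (S\(S\PP))/S
    [2,7] S   <
      [2,4] PP\N   <
        [2,3] "saw" : S
        [3,4] "from" : (PP\N)\S
      [4,7] S\(PP\N)   <
        [4,6] S   >
          [4,5] S/(S\NP)   >T
            [4,5] "cat" : NP
          [5,6] "ate" : S\NP
        [6,7] "river" : (S\(PP\N))\S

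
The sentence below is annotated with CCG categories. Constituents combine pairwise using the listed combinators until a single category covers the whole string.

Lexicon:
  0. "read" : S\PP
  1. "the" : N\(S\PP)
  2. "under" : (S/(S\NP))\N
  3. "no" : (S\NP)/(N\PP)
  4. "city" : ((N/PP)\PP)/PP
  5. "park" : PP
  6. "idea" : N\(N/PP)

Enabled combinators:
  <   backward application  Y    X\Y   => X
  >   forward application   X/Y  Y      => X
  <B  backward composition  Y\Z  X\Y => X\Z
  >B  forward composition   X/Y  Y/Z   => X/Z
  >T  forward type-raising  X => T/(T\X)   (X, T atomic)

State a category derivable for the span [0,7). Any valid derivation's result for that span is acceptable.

[0,7] S   >
  [0,3] S/(S\NP)   <
    [0,2] N   <
      [0,1] "read" : S\PP
      [1,2] "the" : N\(S\PP)
    [2,3] "under" : (S/(S\NP))\N
  [3,7] S\NP   >
    [3,4] "no" : (S\NP)/(N\PP)
    [4,7] N\PP   <B
      [4,6] (N/PP)\PP   >
        [4,5] "city" : ((N/PP)\PP)/PP
        [5,6] "park" : PP
      [6,7] "idea" : N\(N/PP)

S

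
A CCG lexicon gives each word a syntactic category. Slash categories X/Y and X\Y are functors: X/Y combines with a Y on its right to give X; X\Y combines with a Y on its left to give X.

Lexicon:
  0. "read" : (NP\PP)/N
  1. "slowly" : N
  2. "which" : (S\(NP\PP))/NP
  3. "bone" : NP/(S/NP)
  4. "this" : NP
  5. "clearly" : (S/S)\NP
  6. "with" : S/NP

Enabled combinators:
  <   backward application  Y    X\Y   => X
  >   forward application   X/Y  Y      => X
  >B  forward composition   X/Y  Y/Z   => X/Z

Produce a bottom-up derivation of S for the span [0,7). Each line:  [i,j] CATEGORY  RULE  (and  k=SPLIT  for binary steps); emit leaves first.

[0,7] S   <
  [0,2] NP\PP   >
    [0,1] "read" : (NP\PP)/N
    [1,2] "slowly" : N
  [2,7] S\(NP\PP)   >
    [2,3] "which" : (S\(NP\PP))/NP
    [3,7] NP   >
      [3,4] "bone" : NP/(S/NP)
      [4,7] S/NP   >B
        [4,6] S/S   <
          [4,5] "this" : NP
          [5,6] "clearly" : (S/S)\NP
        [6,7] "with" : S/NP

[0,1] (NP\PP)/N  lex  "read"
[1,2] N  lex  "slowly"
[0,2] NP\PP  >  k=1
[2,3] (S\(NP\PP))/NP  lex  "which"
[3,4] NP/(S/NP)  lex  "bone"
[4,5] NP  lex  "this"
[5,6] (S/S)\NP  lex  "clearly"
[4,6] S/S  <  k=5
[6,7] S/NP  lex  "with"
[4,7] S/NP  >B  k=6
[3,7] NP  >  k=4
[2,7] S\(NP\PP)  >  k=3
[0,7] S  <  k=2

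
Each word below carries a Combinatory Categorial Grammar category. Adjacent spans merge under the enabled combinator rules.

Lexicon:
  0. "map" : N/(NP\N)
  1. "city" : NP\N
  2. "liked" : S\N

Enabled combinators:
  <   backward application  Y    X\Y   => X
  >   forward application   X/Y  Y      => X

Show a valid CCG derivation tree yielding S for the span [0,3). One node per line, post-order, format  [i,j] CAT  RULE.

[0,3] S   <
  [0,2] N   >
    [0,1] "map" : N/(NP\N)
    [1,2] "city" : NP\N
  [2,3] "liked" : S\N

[0,1] N/(NP\N)  lex  "map"
[1,2] NP\N  lex  "city"
[0,2] N  >  k=1
[2,3] S\N  lex  "liked"
[0,3] S  <  k=2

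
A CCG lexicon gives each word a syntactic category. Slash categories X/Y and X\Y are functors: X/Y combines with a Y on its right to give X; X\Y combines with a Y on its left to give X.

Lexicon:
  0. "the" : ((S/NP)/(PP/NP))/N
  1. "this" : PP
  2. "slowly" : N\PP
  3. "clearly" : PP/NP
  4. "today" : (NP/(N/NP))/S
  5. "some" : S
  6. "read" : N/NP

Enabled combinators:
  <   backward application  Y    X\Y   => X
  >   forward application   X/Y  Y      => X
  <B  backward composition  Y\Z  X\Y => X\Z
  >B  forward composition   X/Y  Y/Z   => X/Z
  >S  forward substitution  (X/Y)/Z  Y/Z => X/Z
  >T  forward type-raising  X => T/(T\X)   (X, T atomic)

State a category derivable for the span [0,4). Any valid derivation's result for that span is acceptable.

S/NP

[0,7] S   >
  [0,4] S/NP   >
    [0,3] (S/NP)/(PP/NP)   >
      [0,1] "the" : ((S/NP)/(PP/NP))/N
      [1,3] N   <
        [1,2] "this" : PP
        [2,3] "slowly" : N\PP
    [3,4] "clearly" : PP/NP
  [4,7] NP   >
    [4,6] NP/(N/NP)   >
      [4,5] "today" : (NP/(N/NP))/S
      [5,6] "some" : S
    [6,7] "read" : N/NP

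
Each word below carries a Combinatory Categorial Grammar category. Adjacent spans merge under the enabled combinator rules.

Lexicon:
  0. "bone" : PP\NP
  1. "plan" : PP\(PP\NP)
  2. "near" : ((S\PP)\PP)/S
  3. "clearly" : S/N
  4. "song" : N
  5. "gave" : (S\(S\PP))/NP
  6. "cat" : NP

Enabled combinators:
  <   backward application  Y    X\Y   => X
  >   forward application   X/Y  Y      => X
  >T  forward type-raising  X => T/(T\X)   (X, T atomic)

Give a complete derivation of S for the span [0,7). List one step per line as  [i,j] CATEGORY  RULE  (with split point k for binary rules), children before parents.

[0,1] PP\NP  lex  "bone"
[1,2] PP\(PP\NP)  lex  "plan"
[0,2] PP  <  k=1
[2,3] ((S\PP)\PP)/S  lex  "near"
[3,4] S/N  lex  "clearly"
[4,5] N  lex  "song"
[3,5] S  >  k=4
[2,5] (S\PP)\PP  >  k=3
[0,5] S\PP  <  k=2
[5,6] (S\(S\PP))/NP  lex  "gave"
[6,7] NP  lex  "cat"
[5,7] S\(S\PP)  >  k=6
[0,7] S  <  k=5

[0,7] S   <
  [0,5] S\PP   <
    [0,2] PP   <
      [0,1] "bone" : PP\NP
      [1,2] "plan" : PP\(PP\NP)
    [2,5] (S\PP)\PP   >
      [2,3] "near" : ((S\PP)\PP)/S
      [3,5] S   >
        [3,4] "clearly" : S/N
        [4,5] "song" : N
  [5,7] S\(S\PP)   >
    [5,6] "gave" : (S\(S\PP))/NP
    [6,7] "cat" : NP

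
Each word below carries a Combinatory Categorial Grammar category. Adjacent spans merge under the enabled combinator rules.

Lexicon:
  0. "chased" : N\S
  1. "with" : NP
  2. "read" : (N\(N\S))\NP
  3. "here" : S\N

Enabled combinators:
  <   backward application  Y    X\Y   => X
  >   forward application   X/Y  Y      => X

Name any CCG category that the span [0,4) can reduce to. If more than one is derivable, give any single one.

[0,4] S   <
  [0,3] N   <
    [0,1] "chased" : N\S
    [1,3] N\(N\S)   <
      [1,2] "with" : NP
      [2,3] "read" : (N\(N\S))\NP
  [3,4] "here" : S\N

S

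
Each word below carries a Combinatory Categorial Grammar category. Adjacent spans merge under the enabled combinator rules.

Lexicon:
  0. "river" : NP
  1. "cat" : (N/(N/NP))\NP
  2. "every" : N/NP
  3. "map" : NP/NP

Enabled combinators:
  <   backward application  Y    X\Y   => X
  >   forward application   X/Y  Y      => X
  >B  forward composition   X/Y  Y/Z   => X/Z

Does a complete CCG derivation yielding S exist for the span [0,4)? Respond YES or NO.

NO

NP (N/(N/NP))\NP N/NP NP/NP
CKY chart[0,4] = {N}; S ∉ chart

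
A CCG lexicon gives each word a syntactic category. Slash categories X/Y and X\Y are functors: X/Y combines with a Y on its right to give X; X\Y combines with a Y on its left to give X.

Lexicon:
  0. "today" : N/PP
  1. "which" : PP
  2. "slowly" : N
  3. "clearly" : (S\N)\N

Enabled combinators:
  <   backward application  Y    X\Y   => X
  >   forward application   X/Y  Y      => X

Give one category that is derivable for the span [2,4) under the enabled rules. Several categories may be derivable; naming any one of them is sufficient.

S\N

[0,4] S   <
  [0,2] N   >
    [0,1] "today" : N/PP
    [1,2] "which" : PP
  [2,4] S\N   <
    [2,3] "slowly" : N
    [3,4] "clearly" : (S\N)\N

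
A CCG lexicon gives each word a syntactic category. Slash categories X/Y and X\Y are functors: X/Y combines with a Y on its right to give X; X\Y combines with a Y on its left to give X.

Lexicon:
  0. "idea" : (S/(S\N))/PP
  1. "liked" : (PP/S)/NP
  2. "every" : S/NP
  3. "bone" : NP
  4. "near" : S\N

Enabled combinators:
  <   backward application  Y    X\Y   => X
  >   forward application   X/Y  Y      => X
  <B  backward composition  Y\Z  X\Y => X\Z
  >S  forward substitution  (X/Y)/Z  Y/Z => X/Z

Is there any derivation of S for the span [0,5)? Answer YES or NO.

YES

[0,5] S   >
  [0,4] S/(S\N)   >
    [0,1] "idea" : (S/(S\N))/PP
    [1,4] PP   >
      [1,3] PP/NP   >S
        [1,2] "liked" : (PP/S)/NP
        [2,3] "every" : S/NP
      [3,4] "bone" : NP
  [4,5] "near" : S\N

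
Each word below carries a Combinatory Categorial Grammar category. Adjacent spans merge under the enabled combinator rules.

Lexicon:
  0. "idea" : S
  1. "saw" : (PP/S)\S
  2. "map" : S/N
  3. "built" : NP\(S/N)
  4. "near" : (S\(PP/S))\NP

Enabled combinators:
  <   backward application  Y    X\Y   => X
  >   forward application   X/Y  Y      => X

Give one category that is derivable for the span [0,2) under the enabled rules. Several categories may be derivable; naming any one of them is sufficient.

[0,5] S   <
  [0,2] PP/S   <
    [0,1] "idea" : S
    [1,2] "saw" : (PP/S)\S
  [2,5] S\(PP/S)   <
    [2,4] NP   <
      [2,3] "map" : S/N
      [3,4] "built" : NP\(S/N)
    [4,5] "near" : (S\(PP/S))\NP

PP/S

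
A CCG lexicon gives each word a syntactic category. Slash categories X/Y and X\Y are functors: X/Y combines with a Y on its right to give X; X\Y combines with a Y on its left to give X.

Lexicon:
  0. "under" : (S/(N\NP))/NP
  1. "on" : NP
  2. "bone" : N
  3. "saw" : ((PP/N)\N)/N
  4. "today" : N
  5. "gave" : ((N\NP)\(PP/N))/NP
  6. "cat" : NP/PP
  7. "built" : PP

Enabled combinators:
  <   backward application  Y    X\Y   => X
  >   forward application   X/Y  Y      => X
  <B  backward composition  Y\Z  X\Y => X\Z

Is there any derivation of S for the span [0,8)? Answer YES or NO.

YES

[0,8] S   >
  [0,2] S/(N\NP)   >
    [0,1] "under" : (S/(N\NP))/NP
    [1,2] "on" : NP
  [2,8] N\NP   <
    [2,5] PP/N   <
      [2,3] "bone" : N
      [3,5] (PP/N)\N   >
        [3,4] "saw" : ((PP/N)\N)/N
        [4,5] "today" : N
    [5,8] (N\NP)\(PP/N)   >
      [5,6] "gave" : ((N\NP)\(PP/N))/NP
      [6,8] NP   >
        [6,7] "cat" : NP/PP
        [7,8] "built" : PP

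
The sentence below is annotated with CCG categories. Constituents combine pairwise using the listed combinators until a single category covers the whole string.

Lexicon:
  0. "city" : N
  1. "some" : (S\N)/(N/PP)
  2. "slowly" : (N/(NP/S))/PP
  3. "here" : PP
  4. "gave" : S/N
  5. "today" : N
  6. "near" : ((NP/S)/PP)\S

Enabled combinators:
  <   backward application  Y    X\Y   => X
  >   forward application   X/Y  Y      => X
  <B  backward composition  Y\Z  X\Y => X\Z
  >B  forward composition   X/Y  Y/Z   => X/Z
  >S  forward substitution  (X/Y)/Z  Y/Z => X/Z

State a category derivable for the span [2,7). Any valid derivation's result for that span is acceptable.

[0,7] S   <
  [0,1] "city" : N
  [1,7] S\N   >
    [1,2] "some" : (S\N)/(N/PP)
    [2,7] N/PP   >B
      [2,4] N/(NP/S)   >
        [2,3] "slowly" : (N/(NP/S))/PP
        [3,4] "here" : PP
      [4,7] (NP/S)/PP   <
        [4,6] S   >
          [4,5] "gave" : S/N
          [5,6] "today" : N
        [6,7] "near" : ((NP/S)/PP)\S

N/PP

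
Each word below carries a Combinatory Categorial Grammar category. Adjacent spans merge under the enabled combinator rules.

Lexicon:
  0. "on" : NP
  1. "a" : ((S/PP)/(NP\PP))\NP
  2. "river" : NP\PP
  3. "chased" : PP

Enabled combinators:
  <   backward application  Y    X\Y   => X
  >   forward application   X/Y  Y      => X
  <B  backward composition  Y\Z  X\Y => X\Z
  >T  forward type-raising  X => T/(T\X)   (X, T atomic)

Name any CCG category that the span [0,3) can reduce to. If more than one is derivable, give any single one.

[0,4] S   >
  [0,3] S/PP   >
    [0,2] (S/PP)/(NP\PP)   <
      [0,1] "on" : NP
      [1,2] "a" : ((S/PP)/(NP\PP))\NP
    [2,3] "river" : NP\PP
  [3,4] "chased" : PP

S/PP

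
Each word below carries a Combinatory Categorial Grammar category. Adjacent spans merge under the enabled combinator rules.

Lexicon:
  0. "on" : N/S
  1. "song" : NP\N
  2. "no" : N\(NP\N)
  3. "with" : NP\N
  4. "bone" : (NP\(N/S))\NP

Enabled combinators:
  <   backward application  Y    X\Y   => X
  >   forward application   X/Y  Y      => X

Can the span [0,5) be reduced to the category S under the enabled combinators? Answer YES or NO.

N/S NP\N N\(NP\N) NP\N (NP\(N/S))\NP
CKY chart[0,5] = {NP}; S ∉ chart

NO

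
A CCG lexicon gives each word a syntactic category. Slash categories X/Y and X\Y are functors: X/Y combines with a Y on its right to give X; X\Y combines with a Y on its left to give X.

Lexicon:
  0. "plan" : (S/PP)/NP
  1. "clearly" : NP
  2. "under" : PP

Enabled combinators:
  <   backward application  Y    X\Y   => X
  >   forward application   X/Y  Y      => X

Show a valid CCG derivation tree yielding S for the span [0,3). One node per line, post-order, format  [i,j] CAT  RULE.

[0,1] (S/PP)/NP  lex  "plan"
[1,2] NP  lex  "clearly"
[0,2] S/PP  >  k=1
[2,3] PP  lex  "under"
[0,3] S  >  k=2

[0,3] S   >
  [0,2] S/PP   >
    [0,1] "plan" : (S/PP)/NP
    [1,2] "clearly" : NP
  [2,3] "under" : PP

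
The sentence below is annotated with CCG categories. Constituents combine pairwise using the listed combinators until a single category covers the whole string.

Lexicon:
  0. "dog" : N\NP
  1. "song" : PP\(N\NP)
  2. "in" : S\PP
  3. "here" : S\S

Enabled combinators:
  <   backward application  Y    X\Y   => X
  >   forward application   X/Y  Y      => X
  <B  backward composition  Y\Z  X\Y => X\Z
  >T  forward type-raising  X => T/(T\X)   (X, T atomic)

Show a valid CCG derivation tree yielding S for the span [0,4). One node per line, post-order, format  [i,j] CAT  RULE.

[0,4] S   <
  [0,2] PP   <
    [0,1] "dog" : N\NP
    [1,2] "song" : PP\(N\NP)
  [2,4] S\PP   <B
    [2,3] "in" : S\PP
    [3,4] "here" : S\S

[0,1] N\NP  lex  "dog"
[1,2] PP\(N\NP)  lex  "song"
[0,2] PP  <  k=1
[2,3] S\PP  lex  "in"
[3,4] S\S  lex  "here"
[2,4] S\PP  <B  k=3
[0,4] S  <  k=2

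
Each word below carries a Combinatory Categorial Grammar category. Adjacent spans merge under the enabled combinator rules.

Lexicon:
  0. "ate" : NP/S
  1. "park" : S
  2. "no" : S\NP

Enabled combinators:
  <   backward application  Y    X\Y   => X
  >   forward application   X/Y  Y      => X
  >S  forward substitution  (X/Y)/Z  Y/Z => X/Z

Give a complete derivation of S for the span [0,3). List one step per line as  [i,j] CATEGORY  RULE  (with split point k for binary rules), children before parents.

[0,3] S   <
  [0,2] NP   >
    [0,1] "ate" : NP/S
    [1,2] "park" : S
  [2,3] "no" : S\NP

[0,1] NP/S  lex  "ate"
[1,2] S  lex  "park"
[0,2] NP  >  k=1
[2,3] S\NP  lex  "no"
[0,3] S  <  k=2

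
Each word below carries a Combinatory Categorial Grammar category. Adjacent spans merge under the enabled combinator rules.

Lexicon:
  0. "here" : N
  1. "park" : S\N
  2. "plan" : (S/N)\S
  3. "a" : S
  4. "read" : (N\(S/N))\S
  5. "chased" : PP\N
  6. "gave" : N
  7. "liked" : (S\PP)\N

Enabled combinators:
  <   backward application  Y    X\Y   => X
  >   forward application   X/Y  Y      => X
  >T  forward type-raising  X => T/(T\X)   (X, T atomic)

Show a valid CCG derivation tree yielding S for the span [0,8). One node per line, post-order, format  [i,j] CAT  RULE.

[0,8] S   <
  [0,6] PP   <
    [0,5] N   <
      [0,3] S/N   <
        [0,2] S   <
          [0,1] "here" : N
          [1,2] "park" : S\N
        [2,3] "plan" : (S/N)\S
      [3,5] N\(S/N)   <
        [3,4] "a" : S
        [4,5] "read" : (N\(S/N))\S
    [5,6] "chased" : PP\N
  [6,8] S\PP   <
    [6,7] "gave" : N
    [7,8] "liked" : (S\PP)\N

[0,1] N  lex  "here"
[1,2] S\N  lex  "park"
[0,2] S  <  k=1
[2,3] (S/N)\S  lex  "plan"
[0,3] S/N  <  k=2
[3,4] S  lex  "a"
[4,5] (N\(S/N))\S  lex  "read"
[3,5] N\(S/N)  <  k=4
[0,5] N  <  k=3
[5,6] PP\N  lex  "chased"
[0,6] PP  <  k=5
[6,7] N  lex  "gave"
[7,8] (S\PP)\N  lex  "liked"
[6,8] S\PP  <  k=7
[0,8] S  <  k=6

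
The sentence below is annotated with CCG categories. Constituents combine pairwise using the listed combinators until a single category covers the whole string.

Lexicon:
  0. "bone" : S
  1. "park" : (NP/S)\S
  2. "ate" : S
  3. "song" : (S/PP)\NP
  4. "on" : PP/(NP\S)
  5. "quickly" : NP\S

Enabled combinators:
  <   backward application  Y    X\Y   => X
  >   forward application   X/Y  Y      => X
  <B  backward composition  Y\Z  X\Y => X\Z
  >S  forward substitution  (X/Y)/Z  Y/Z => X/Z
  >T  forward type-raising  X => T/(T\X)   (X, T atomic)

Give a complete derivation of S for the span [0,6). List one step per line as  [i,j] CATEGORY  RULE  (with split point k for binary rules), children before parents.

[0,6] S   >
  [0,4] S/PP   <
    [0,3] NP   >
      [0,2] NP/S   <
        [0,1] "bone" : S
        [1,2] "park" : (NP/S)\S
      [2,3] "ate" : S
    [3,4] "song" : (S/PP)\NP
  [4,6] PP   >
    [4,5] "on" : PP/(NP\S)
    [5,6] "quickly" : NP\S

[0,1] S  lex  "bone"
[1,2] (NP/S)\S  lex  "park"
[0,2] NP/S  <  k=1
[2,3] S  lex  "ate"
[0,3] NP  >  k=2
[3,4] (S/PP)\NP  lex  "song"
[0,4] S/PP  <  k=3
[4,5] PP/(NP\S)  lex  "on"
[5,6] NP\S  lex  "quickly"
[4,6] PP  >  k=5
[0,6] S  >  k=4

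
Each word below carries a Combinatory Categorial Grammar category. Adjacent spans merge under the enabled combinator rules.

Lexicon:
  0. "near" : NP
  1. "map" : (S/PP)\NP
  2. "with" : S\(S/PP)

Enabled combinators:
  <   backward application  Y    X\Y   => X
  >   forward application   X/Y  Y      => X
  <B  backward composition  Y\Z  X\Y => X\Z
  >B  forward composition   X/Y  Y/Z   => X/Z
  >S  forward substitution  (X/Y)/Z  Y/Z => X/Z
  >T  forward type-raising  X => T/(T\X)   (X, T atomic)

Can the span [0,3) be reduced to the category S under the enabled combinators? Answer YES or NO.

[0,3] S   <
  [0,2] S/PP   <
    [0,1] "near" : NP
    [1,2] "map" : (S/PP)\NP
  [2,3] "with" : S\(S/PP)

YES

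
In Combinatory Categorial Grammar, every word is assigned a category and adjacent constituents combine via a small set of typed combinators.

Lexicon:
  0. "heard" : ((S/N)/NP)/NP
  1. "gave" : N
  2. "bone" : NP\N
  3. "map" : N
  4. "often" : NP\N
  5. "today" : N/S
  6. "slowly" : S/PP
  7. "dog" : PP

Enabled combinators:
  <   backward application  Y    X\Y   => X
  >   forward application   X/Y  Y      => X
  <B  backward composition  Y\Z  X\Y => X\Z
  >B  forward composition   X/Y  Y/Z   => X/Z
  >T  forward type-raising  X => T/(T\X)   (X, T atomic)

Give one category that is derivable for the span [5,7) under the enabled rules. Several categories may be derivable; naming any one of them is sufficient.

[0,8] S   >
  [0,5] S/N   >
    [0,3] (S/N)/NP   >
      [0,1] "heard" : ((S/N)/NP)/NP
      [1,3] NP   >
        [1,2] NP/(NP\N)   >T
          [1,2] "gave" : N
        [2,3] "bone" : NP\N
    [3,5] NP   <
      [3,4] "map" : N
      [4,5] "often" : NP\N
  [5,8] N   >
    [5,7] N/PP   >B
      [5,6] "today" : N/S
      [6,7] "slowly" : S/PP
    [7,8] "dog" : PP

N/PP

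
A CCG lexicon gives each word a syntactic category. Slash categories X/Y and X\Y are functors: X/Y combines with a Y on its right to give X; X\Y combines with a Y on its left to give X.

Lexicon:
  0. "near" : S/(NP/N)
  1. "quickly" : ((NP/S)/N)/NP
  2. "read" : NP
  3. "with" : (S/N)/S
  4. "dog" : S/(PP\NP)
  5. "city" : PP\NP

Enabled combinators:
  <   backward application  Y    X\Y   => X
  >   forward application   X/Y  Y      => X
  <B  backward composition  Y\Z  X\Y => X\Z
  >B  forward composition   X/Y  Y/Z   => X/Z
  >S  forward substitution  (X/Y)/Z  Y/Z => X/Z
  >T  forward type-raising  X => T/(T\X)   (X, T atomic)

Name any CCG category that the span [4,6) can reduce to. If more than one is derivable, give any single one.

[0,6] S   >
  [0,1] "near" : S/(NP/N)
  [1,6] NP/N   >S
    [1,3] (NP/S)/N   >
      [1,2] "quickly" : ((NP/S)/N)/NP
      [2,3] "read" : NP
    [3,6] S/N   >
      [3,4] "with" : (S/N)/S
      [4,6] S   >
        [4,5] "dog" : S/(PP\NP)
        [5,6] "city" : PP\NP

S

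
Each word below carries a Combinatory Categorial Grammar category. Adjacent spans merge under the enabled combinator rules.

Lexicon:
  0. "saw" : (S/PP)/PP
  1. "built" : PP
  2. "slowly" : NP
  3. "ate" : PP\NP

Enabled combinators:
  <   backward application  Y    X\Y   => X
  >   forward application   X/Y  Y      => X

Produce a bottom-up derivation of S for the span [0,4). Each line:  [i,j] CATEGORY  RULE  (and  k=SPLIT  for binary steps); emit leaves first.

[0,1] (S/PP)/PP  lex  "saw"
[1,2] PP  lex  "built"
[0,2] S/PP  >  k=1
[2,3] NP  lex  "slowly"
[3,4] PP\NP  lex  "ate"
[2,4] PP  <  k=3
[0,4] S  >  k=2

[0,4] S   >
  [0,2] S/PP   >
    [0,1] "saw" : (S/PP)/PP
    [1,2] "built" : PP
  [2,4] PP   <
    [2,3] "slowly" : NP
    [3,4] "ate" : PP\NP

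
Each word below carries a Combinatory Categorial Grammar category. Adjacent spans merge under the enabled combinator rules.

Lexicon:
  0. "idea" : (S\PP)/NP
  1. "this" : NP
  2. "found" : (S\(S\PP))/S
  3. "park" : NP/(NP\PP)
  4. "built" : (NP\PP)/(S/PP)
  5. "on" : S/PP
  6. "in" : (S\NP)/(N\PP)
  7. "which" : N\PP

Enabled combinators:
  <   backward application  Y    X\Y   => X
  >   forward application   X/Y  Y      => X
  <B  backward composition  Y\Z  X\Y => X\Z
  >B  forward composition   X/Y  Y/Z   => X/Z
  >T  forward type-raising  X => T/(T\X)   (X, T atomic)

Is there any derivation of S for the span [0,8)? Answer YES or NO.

[0,8] S   <
  [0,2] S\PP   >
    [0,1] "idea" : (S\PP)/NP
    [1,2] "this" : NP
  [2,8] S\(S\PP)   >
    [2,3] "found" : (S\(S\PP))/S
    [3,8] S   <
      [3,6] NP   >
        [3,4] "park" : NP/(NP\PP)
        [4,6] NP\PP   >
          [4,5] "built" : (NP\PP)/(S/PP)
          [5,6] "on" : S/PP
      [6,8] S\NP   >
        [6,7] "in" : (S\NP)/(N\PP)
        [7,8] "which" : N\PP

YES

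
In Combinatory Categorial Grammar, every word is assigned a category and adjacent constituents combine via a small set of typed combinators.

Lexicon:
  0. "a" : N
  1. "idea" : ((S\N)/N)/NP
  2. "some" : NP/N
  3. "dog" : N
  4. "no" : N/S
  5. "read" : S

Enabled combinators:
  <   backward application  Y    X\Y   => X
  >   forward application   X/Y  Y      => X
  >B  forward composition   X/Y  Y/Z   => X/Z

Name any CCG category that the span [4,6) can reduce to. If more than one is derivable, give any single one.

N

[0,6] S   <
  [0,1] "a" : N
  [1,6] S\N   >
    [1,4] (S\N)/N   >
      [1,2] "idea" : ((S\N)/N)/NP
      [2,4] NP   >
        [2,3] "some" : NP/N
        [3,4] "dog" : N
    [4,6] N   >
      [4,5] "no" : N/S
      [5,6] "read" : S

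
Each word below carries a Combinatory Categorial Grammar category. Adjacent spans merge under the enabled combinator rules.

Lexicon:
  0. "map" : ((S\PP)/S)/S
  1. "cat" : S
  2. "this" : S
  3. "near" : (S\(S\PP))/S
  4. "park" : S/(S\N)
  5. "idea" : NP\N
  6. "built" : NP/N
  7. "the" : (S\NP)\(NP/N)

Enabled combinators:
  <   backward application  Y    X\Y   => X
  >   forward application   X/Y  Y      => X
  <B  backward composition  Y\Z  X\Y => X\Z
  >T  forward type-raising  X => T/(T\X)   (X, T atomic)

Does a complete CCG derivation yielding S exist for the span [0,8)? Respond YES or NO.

YES

[0,8] S   <
  [0,3] S\PP   >
    [0,2] (S\PP)/S   >
      [0,1] "map" : ((S\PP)/S)/S
      [1,2] "cat" : S
    [2,3] "this" : S
  [3,8] S\(S\PP)   >
    [3,4] "near" : (S\(S\PP))/S
    [4,8] S   >
      [4,5] "park" : S/(S\N)
      [5,8] S\N   <B
        [5,6] "idea" : NP\N
        [6,8] S\NP   <
          [6,7] "built" : NP/N
          [7,8] "the" : (S\NP)\(NP/N)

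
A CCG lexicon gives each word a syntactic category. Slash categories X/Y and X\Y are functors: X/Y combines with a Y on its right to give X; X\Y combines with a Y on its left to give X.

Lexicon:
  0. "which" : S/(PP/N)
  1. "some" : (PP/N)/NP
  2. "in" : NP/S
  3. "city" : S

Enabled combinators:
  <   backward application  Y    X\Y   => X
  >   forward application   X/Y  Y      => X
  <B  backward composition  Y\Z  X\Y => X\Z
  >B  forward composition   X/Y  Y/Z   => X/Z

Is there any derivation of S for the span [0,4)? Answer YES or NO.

YES

[0,4] S   >
  [0,2] S/NP   >B
    [0,1] "which" : S/(PP/N)
    [1,2] "some" : (PP/N)/NP
  [2,4] NP   >
    [2,3] "in" : NP/S
    [3,4] "city" : S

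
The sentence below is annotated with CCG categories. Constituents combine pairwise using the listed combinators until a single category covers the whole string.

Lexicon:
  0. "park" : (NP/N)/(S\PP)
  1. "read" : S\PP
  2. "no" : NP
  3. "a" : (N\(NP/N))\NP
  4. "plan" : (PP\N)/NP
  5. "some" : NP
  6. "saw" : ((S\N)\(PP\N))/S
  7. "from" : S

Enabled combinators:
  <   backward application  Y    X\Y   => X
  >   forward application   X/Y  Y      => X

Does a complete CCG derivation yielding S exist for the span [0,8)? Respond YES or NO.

YES

[0,8] S   <
  [0,4] N   <
    [0,2] NP/N   >
      [0,1] "park" : (NP/N)/(S\PP)
      [1,2] "read" : S\PP
    [2,4] N\(NP/N)   <
      [2,3] "no" : NP
      [3,4] "a" : (N\(NP/N))\NP
  [4,8] S\N   <
    [4,6] PP\N   >
      [4,5] "plan" : (PP\N)/NP
      [5,6] "some" : NP
    [6,8] (S\N)\(PP\N)   >
      [6,7] "saw" : ((S\N)\(PP\N))/S
      [7,8] "from" : S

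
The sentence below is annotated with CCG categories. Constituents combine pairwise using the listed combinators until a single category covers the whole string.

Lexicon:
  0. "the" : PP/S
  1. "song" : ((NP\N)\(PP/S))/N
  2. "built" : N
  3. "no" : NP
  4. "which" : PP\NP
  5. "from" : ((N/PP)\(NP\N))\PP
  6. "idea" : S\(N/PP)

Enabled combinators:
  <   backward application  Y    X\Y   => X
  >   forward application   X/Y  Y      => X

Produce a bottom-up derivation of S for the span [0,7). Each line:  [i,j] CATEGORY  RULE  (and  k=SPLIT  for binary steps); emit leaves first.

[0,7] S   <
  [0,6] N/PP   <
    [0,3] NP\N   <
      [0,1] "the" : PP/S
      [1,3] (NP\N)\(PP/S)   >
        [1,2] "song" : ((NP\N)\(PP/S))/N
        [2,3] "built" : N
    [3,6] (N/PP)\(NP\N)   <
      [3,5] PP   <
        [3,4] "no" : NP
        [4,5] "which" : PP\NP
      [5,6] "from" : ((N/PP)\(NP\N))\PP
  [6,7] "idea" : S\(N/PP)

[0,1] PP/S  lex  "the"
[1,2] ((NP\N)\(PP/S))/N  lex  "song"
[2,3] N  lex  "built"
[1,3] (NP\N)\(PP/S)  >  k=2
[0,3] NP\N  <  k=1
[3,4] NP  lex  "no"
[4,5] PP\NP  lex  "which"
[3,5] PP  <  k=4
[5,6] ((N/PP)\(NP\N))\PP  lex  "from"
[3,6] (N/PP)\(NP\N)  <  k=5
[0,6] N/PP  <  k=3
[6,7] S\(N/PP)  lex  "idea"
[0,7] S  <  k=6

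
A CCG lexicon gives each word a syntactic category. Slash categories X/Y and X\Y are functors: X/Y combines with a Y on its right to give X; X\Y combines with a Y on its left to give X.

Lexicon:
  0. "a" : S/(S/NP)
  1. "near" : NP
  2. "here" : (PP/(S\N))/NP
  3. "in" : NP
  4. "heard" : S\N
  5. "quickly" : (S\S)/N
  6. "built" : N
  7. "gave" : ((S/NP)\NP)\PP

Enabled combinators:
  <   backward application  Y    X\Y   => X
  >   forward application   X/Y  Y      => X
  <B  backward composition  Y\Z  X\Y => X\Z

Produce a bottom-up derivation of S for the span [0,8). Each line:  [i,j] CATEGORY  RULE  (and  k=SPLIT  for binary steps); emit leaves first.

[0,1] S/(S/NP)  lex  "a"
[1,2] NP  lex  "near"
[2,3] (PP/(S\N))/NP  lex  "here"
[3,4] NP  lex  "in"
[2,4] PP/(S\N)  >  k=3
[4,5] S\N  lex  "heard"
[5,6] (S\S)/N  lex  "quickly"
[6,7] N  lex  "built"
[5,7] S\S  >  k=6
[4,7] S\N  <B  k=5
[2,7] PP  >  k=4
[7,8] ((S/NP)\NP)\PP  lex  "gave"
[2,8] (S/NP)\NP  <  k=7
[1,8] S/NP  <  k=2
[0,8] S  >  k=1

[0,8] S   >
  [0,1] "a" : S/(S/NP)
  [1,8] S/NP   <
    [1,2] "near" : NP
    [2,8] (S/NP)\NP   <
      [2,7] PP   >
        [2,4] PP/(S\N)   >
          [2,3] "here" : (PP/(S\N))/NP
          [3,4] "in" : NP
        [4,7] S\N   <B
          [4,5] "heard" : S\N
          [5,7] S\S   >
            [5,6] "quickly" : (S\S)/N
            [6,7] "built" : N
      [7,8] "gave" : ((S/NP)\NP)\PP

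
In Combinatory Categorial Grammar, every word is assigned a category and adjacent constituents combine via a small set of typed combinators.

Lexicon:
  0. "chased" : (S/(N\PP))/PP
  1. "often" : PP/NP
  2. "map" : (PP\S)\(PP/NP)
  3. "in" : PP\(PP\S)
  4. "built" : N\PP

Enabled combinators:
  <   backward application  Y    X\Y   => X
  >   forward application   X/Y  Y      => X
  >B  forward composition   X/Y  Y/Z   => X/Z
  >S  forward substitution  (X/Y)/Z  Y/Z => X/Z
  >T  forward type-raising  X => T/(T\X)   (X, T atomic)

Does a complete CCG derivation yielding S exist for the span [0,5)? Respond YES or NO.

[0,5] S   >
  [0,4] S/(N\PP)   >
    [0,1] "chased" : (S/(N\PP))/PP
    [1,4] PP   <
      [1,3] PP\S   <
        [1,2] "often" : PP/NP
        [2,3] "map" : (PP\S)\(PP/NP)
      [3,4] "in" : PP\(PP\S)
  [4,5] "built" : N\PP

YES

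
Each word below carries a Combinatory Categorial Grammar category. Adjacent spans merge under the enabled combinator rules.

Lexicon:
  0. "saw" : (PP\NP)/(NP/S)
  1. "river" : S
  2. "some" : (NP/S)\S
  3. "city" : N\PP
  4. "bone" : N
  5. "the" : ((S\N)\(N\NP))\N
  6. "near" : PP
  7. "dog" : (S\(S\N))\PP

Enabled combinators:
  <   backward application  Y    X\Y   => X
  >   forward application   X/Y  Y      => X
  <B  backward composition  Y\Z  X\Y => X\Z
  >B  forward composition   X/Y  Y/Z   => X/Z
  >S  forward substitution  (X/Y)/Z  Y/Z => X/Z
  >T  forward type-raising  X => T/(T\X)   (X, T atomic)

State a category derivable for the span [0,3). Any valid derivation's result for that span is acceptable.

PP\NP

[0,8] S   <
  [0,6] S\N   <
    [0,4] N\NP   <B
      [0,3] PP\NP   >
        [0,1] "saw" : (PP\NP)/(NP/S)
        [1,3] NP/S   <
          [1,2] "river" : S
          [2,3] "some" : (NP/S)\S
      [3,4] "city" : N\PP
    [4,6] (S\N)\(N\NP)   <
      [4,5] "bone" : N
      [5,6] "the" : ((S\N)\(N\NP))\N
  [6,8] S\(S\N)   <
    [6,7] "near" : PP
    [7,8] "dog" : (S\(S\N))\PP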